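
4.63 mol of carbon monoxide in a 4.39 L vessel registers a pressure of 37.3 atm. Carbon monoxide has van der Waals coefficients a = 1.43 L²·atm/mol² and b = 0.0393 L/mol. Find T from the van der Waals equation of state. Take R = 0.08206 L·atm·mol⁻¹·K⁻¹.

T = (P + a n²/V²)(V − nb)/(nR)
P + a n²/V² = 37.3 + (1.43)(4.63)²/(4.39)² = 38.891 atm
V − nb = 4.39 − (4.63)(0.0393) = 4.2080 L
T = (38.891)(4.2080)/((4.63)(0.08206)) = 430.7 K

T ≈ 430.7 K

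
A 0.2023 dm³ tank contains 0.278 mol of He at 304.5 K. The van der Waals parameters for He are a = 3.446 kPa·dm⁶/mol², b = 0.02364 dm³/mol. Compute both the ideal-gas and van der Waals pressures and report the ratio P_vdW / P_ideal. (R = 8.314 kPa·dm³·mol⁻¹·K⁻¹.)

Ideal: P_ideal = nRT/V = (0.278)(8.314)(304.5)/0.2023 = 3478.93 kPa
vdW: P = nRT/(V − nb) − a n²/V² = 703.788/0.195728 − 0.266321/0.0409253 = 3595.75 − 6.50749 = 3589.24 kPa
Ratio = 3589.24/3478.93 = 1.032

P_vdW / P_ideal ≈ 1.032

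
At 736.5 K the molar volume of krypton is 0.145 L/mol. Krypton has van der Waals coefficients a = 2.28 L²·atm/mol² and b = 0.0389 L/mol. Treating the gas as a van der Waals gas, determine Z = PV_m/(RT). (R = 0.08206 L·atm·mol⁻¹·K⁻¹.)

P = RT/(V_m − b) − a/V_m² = (0.08206)(736.5)/(0.145 − 0.0389) − 2.28/(0.145)²
  = 60.437/0.10610 − 108.44 = 569.62 − 108.44 = 461.18 atm
Z = PV_m/(RT) = (461.18)(0.145)/((0.08206)(736.5)) = 66.871/60.437 = 1.106

Z ≈ 1.106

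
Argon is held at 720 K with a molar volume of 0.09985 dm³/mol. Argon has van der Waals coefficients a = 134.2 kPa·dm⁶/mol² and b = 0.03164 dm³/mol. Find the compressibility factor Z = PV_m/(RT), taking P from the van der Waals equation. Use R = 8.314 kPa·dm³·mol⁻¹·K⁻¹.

Z ≈ 1.239

P = RT/(V_m − b) − a/V_m² = (8.314)(720)/(0.09985 − 0.03164) − 134.2/(0.09985)²
  = 5986.1/0.068210 − 13460 = 87760 − 13460 = 74300 kPa
Z = PV_m/(RT) = (74300)(0.09985)/((8.314)(720)) = 7418.9/5986.1 = 1.239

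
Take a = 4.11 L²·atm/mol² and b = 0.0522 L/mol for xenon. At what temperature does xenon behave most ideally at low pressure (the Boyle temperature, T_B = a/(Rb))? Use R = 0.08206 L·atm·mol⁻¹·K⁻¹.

For a van der Waals gas the second virial coefficient B₂ = b − a/(RT) vanishes at T_B = a/(Rb).
T_B = 4.11/(0.08206×0.0522) = 4.11/0.0042835 = 959.5 K

T_B ≈ 959.5 K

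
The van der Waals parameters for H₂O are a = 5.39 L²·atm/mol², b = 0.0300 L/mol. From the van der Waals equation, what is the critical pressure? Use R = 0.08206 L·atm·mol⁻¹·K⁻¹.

P_c ≈ 221.8 atm

For a van der Waals gas, P_c = a/(27b²).
P_c = 5.39/(27×(0.0300)²) = 5.39/0.024300 = 221.8 atm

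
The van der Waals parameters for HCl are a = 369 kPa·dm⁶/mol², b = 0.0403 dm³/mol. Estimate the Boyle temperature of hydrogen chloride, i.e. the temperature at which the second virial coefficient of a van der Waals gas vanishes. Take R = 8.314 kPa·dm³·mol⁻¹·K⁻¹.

T_B ≈ 1101 K

For a van der Waals gas the second virial coefficient B₂ = b − a/(RT) vanishes at T_B = a/(Rb).
T_B = 369/(8.314×0.0403) = 369/0.33505 = 1101 K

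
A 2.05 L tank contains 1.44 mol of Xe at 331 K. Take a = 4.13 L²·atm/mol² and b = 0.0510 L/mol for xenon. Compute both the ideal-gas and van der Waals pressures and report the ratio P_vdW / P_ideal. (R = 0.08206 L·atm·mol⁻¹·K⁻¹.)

Ideal: P_ideal = nRT/V = (1.44)(0.08206)(331)/2.05 = 19.0796 atm
vdW: P = nRT/(V − nb) − a n²/V² = 39.1131/1.97656 − 8.56397/4.20250 = 19.7885 − 2.03783 = 17.7507 atm
Ratio = 17.7507/19.0796 = 0.9303

P_vdW / P_ideal ≈ 0.9303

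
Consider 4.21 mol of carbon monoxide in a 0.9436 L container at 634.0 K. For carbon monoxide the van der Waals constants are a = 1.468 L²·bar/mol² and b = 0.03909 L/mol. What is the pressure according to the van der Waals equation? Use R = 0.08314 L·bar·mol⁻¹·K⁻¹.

P ≈ 255.6 bar

P = nRT/(V − nb) − a n²/V²
nRT/(V − nb) = (4.21)(0.08314)(634.0)/(0.9436 − 4.21×0.03909) = 221.91/0.77903 = 284.85 bar
a n²/V² = (1.468)(4.21)²/(0.9436)² = 29.222 bar
P = 284.85 − 29.222 = 255.6 bar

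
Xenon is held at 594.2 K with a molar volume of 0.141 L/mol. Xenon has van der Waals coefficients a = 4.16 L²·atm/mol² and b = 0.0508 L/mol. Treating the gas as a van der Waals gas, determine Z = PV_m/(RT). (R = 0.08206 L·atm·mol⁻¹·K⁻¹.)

Z ≈ 0.9581

P = RT/(V_m − b) − a/V_m² = (0.08206)(594.2)/(0.141 − 0.0508) − 4.16/(0.141)²
  = 48.760/0.090200 − 209.25 = 540.58 − 209.25 = 331.33 atm
Z = PV_m/(RT) = (331.33)(0.141)/((0.08206)(594.2)) = 46.718/48.760 = 0.9581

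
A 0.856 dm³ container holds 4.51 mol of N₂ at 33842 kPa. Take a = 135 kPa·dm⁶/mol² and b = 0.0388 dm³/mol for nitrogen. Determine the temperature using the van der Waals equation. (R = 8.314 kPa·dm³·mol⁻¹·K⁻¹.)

T ≈ 682.7 K

T = (P + a n²/V²)(V − nb)/(nR)
P + a n²/V² = 33842 + (135)(4.51)²/(0.856)² = 37589 kPa
V − nb = 0.856 − (4.51)(0.0388) = 0.68101 dm³
T = (37589)(0.68101)/((4.51)(8.314)) = 682.7 K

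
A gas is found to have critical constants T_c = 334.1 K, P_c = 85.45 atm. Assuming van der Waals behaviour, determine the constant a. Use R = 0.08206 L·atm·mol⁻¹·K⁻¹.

From T_c = 8a/(27Rb) and P_c = a/(27b²): a = 27 R² T_c²/(64 P_c).
a = 27×(0.08206)²×(334.1)²/(64×85.45) = 20295/5468.8 = 3.711 L²·atm/mol²

a ≈ 3.711 L²·atm/mol²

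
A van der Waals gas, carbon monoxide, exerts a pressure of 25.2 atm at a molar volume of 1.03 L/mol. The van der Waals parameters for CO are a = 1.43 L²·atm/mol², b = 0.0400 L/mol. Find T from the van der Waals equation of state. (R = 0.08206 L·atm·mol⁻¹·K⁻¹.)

T ≈ 320.3 K

T = (P + a/V_m²)(V_m − b)/R
P + a/V_m² = 25.2 + 1.43/(1.03)² = 26.548 atm
V_m − b = 1.03 − 0.0400 = 0.99000 L/mol
T = (26.548)(0.99000)/0.08206 = 320.3 K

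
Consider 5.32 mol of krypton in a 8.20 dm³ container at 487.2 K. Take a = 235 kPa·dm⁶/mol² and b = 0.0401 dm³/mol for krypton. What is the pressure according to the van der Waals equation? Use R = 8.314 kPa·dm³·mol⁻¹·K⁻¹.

P = nRT/(V − nb) − a n²/V²
nRT/(V − nb) = (5.32)(8.314)(487.2)/(8.20 − 5.32×0.0401) = 21549/7.9867 = 2698.1 kPa
a n²/V² = (235)(5.32)²/(8.20)² = 98.915 kPa
P = 2698.1 − 98.915 = 2599 kPa

P ≈ 2599 kPa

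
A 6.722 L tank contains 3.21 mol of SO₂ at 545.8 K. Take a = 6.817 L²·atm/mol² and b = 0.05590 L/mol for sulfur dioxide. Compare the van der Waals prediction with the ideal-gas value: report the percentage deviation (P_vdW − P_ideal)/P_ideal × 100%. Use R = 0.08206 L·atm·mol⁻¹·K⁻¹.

-4.53 %

Ideal: P_ideal = nRT/V = (3.21)(0.08206)(545.8)/6.722 = 21.3881 atm
vdW: P = nRT/(V − nb) − a n²/V² = 143.771/6.54256 − 70.2430/45.1853 = 21.9747 − 1.55455 = 20.4202 atm
% deviation = (20.4202 − 21.3881)/21.3881 × 100% = -4.53%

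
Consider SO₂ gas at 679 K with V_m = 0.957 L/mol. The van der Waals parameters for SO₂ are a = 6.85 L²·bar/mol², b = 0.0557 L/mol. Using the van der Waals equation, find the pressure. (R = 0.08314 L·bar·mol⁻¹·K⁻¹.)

P = RT/(V_m − b) − a/V_m²
RT/(V_m − b) = (0.08314)(679)/(0.957 − 0.0557) = 56.452/0.90130 = 62.634 bar
a/V_m² = 6.85/(0.957)² = 7.4794 bar
P = 62.634 − 7.4794 = 55.15 bar

P ≈ 55.15 bar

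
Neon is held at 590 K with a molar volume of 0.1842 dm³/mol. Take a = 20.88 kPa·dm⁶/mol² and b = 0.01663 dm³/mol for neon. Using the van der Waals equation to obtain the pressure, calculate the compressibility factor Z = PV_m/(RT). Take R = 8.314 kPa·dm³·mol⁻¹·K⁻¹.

Z ≈ 1.076

P = RT/(V_m − b) − a/V_m² = (8.314)(590)/(0.1842 − 0.01663) − 20.88/(0.1842)²
  = 4905.3/0.16757 − 615.39 = 29273 − 615.39 = 28658 kPa
Z = PV_m/(RT) = (28658)(0.1842)/((8.314)(590)) = 5278.8/4905.3 = 1.076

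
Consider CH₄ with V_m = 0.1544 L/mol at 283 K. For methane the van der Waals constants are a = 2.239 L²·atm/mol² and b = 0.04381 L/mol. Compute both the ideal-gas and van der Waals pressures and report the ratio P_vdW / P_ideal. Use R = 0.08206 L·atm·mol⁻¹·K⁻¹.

Ideal: P_ideal = RT/V_m = (0.08206)(283)/0.1544 = 150.408 atm
vdW: P = RT/(V_m − b) − a/V_m² = 23.2230/0.110590 − 2.239/0.0238394 = 209.992 − 93.9201 = 116.072 atm
Ratio = 116.072/150.408 = 0.7717

P_vdW / P_ideal ≈ 0.7717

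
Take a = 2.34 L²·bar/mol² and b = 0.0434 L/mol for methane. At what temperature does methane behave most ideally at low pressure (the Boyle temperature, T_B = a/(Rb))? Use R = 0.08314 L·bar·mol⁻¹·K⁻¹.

For a van der Waals gas the second virial coefficient B₂ = b − a/(RT) vanishes at T_B = a/(Rb).
T_B = 2.34/(0.08314×0.0434) = 2.34/0.0036083 = 648.5 K

T_B ≈ 648.5 K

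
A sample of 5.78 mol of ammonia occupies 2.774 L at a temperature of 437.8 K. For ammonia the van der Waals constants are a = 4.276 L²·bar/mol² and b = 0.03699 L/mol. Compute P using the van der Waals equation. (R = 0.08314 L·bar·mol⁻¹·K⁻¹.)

P = nRT/(V − nb) − a n²/V²
nRT/(V − nb) = (5.78)(0.08314)(437.8)/(2.774 − 5.78×0.03699) = 210.38/2.5602 = 82.173 bar
a n²/V² = (4.276)(5.78)²/(2.774)² = 18.564 bar
P = 82.173 − 18.564 = 63.61 bar

P ≈ 63.61 bar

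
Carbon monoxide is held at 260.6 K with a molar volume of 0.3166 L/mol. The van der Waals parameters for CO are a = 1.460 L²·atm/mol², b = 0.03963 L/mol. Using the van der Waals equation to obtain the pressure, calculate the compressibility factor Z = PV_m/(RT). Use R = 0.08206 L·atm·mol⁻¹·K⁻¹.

Z ≈ 0.9274

P = RT/(V_m − b) − a/V_m² = (0.08206)(260.6)/(0.3166 − 0.03963) − 1.460/(0.3166)²
  = 21.385/0.27697 − 14.566 = 77.211 − 14.566 = 62.645 atm
Z = PV_m/(RT) = (62.645)(0.3166)/((0.08206)(260.6)) = 19.833/21.385 = 0.9274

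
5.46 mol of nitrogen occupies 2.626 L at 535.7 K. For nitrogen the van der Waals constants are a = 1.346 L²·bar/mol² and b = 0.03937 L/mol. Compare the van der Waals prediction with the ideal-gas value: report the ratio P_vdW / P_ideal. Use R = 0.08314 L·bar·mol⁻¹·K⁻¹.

Ideal: P_ideal = nRT/V = (5.46)(0.08314)(535.7)/2.626 = 92.6040 bar
vdW: P = nRT/(V − nb) − a n²/V² = 243.178/2.41104 − 40.1264/6.89588 = 100.860 − 5.81889 = 95.041 bar
Ratio = 95.041/92.6040 = 1.026

P_vdW / P_ideal ≈ 1.026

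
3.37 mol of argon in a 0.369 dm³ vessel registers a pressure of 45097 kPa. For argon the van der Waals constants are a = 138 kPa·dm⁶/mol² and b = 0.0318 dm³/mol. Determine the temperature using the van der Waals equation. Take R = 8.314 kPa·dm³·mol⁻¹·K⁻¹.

T ≈ 529.0 K

T = (P + a n²/V²)(V − nb)/(nR)
P + a n²/V² = 45097 + (138)(3.37)²/(0.369)² = 56607 kPa
V − nb = 0.369 − (3.37)(0.0318) = 0.26183 dm³
T = (56607)(0.26183)/((3.37)(8.314)) = 529.0 K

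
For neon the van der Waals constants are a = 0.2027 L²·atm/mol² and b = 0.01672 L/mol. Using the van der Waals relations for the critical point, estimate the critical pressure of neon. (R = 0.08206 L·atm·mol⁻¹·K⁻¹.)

For a van der Waals gas, P_c = a/(27b²).
P_c = 0.2027/(27×(0.01672)²) = 0.2027/0.0075481 = 26.85 atm

P_c ≈ 26.85 atm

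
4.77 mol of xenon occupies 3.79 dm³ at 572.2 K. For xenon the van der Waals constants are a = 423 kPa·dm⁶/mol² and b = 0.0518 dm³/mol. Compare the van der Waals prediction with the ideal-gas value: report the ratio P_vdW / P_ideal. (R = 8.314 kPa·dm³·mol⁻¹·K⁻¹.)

Ideal: P_ideal = nRT/V = (4.77)(8.314)(572.2)/3.79 = 5987.38 kPa
vdW: P = nRT/(V − nb) − a n²/V² = 22692.2/3.54291 − 9624.48/14.3641 = 6404.96 − 670.037 = 5734.92 kPa
Ratio = 5734.92/5987.38 = 0.9578

P_vdW / P_ideal ≈ 0.9578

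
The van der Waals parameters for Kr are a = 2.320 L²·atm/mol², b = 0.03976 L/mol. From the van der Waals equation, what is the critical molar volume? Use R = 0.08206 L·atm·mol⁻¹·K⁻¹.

For a van der Waals gas, V_m,c = 3b.
V_m,c = 3×0.03976 = 0.1193 L/mol

V_m,c ≈ 0.1193 L/mol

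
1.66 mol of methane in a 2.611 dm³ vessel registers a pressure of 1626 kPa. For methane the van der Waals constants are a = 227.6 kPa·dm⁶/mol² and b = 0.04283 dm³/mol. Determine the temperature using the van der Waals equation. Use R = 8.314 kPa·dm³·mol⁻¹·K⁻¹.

T ≈ 316.2 K

T = (P + a n²/V²)(V − nb)/(nR)
P + a n²/V² = 1626 + (227.6)(1.66)²/(2.611)² = 1718.0 kPa
V − nb = 2.611 − (1.66)(0.04283) = 2.5399 dm³
T = (1718.0)(2.5399)/((1.66)(8.314)) = 316.2 K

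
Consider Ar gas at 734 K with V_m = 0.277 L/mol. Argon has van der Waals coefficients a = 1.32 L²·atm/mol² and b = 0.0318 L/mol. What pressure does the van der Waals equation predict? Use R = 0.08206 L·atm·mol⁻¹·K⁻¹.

P ≈ 228.4 atm

P = RT/(V_m − b) − a/V_m²
RT/(V_m − b) = (0.08206)(734)/(0.277 − 0.0318) = 60.232/0.24520 = 245.64 atm
a/V_m² = 1.32/(0.277)² = 17.203 atm
P = 245.64 − 17.203 = 228.4 atm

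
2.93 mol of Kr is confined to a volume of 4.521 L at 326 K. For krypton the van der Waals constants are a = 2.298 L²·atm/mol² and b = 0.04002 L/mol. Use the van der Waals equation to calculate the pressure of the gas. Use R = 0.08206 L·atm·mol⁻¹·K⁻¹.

P ≈ 16.83 atm

P = nRT/(V − nb) − a n²/V²
nRT/(V − nb) = (2.93)(0.08206)(326)/(4.521 − 2.93×0.04002) = 78.382/4.4037 = 17.799 atm
a n²/V² = (2.298)(2.93)²/(4.521)² = 0.96520 atm
P = 17.799 − 0.96520 = 16.83 atm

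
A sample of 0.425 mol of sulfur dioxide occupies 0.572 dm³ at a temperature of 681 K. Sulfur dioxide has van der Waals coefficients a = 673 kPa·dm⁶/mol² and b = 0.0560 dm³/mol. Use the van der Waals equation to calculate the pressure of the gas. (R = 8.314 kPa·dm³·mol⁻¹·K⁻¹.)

P ≈ 4018 kPa

P = nRT/(V − nb) − a n²/V²
nRT/(V − nb) = (0.425)(8.314)(681)/(0.572 − 0.425×0.0560) = 2406.3/0.54820 = 4389.5 kPa
a n²/V² = (673)(0.425)²/(0.572)² = 371.54 kPa
P = 4389.5 − 371.54 = 4018 kPa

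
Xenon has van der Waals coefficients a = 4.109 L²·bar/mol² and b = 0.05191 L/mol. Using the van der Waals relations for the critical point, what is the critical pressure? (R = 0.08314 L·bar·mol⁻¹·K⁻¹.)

For a van der Waals gas, P_c = a/(27b²).
P_c = 4.109/(27×(0.05191)²) = 4.109/0.072755 = 56.48 bar

P_c ≈ 56.48 bar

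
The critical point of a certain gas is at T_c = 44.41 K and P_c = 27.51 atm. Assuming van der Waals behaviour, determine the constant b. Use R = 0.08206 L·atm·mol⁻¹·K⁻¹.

b ≈ 0.01656 L/mol

From T_c = 8a/(27Rb) and P_c = a/(27b²): b = R T_c/(8 P_c).
b = (0.08206)(44.41)/(8×27.51) = 3.6443/220.08 = 0.01656 L/mol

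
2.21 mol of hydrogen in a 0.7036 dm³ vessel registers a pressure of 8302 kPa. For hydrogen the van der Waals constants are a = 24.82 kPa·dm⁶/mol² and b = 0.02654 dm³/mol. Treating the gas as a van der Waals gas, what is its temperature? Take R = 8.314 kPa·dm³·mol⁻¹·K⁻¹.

T ≈ 300.0 K

T = (P + a n²/V²)(V − nb)/(nR)
P + a n²/V² = 8302 + (24.82)(2.21)²/(0.7036)² = 8546.9 kPa
V − nb = 0.7036 − (2.21)(0.02654) = 0.64495 dm³
T = (8546.9)(0.64495)/((2.21)(8.314)) = 300.0 K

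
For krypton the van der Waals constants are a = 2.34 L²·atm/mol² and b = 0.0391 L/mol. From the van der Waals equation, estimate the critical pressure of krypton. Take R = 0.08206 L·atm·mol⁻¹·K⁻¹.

For a van der Waals gas, P_c = a/(27b²).
P_c = 2.34/(27×(0.0391)²) = 2.34/0.041278 = 56.69 atm

P_c ≈ 56.69 atm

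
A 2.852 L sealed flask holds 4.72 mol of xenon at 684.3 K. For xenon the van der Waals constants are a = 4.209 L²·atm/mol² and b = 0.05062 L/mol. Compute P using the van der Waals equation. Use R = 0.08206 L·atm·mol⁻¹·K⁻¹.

P ≈ 89.90 atm

P = nRT/(V − nb) − a n²/V²
nRT/(V − nb) = (4.72)(0.08206)(684.3)/(2.852 − 4.72×0.05062) = 265.05/2.6131 = 101.43 atm
a n²/V² = (4.209)(4.72)²/(2.852)² = 11.528 atm
P = 101.43 − 11.528 = 89.90 atm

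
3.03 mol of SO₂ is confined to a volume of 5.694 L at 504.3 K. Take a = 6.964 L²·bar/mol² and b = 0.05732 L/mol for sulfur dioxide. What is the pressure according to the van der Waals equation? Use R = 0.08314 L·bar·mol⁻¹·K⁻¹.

P ≈ 21.04 bar

P = nRT/(V − nb) − a n²/V²
nRT/(V − nb) = (3.03)(0.08314)(504.3)/(5.694 − 3.03×0.05732) = 127.04/5.5203 = 23.013 bar
a n²/V² = (6.964)(3.03)²/(5.694)² = 1.9720 bar
P = 23.013 − 1.9720 = 21.04 bar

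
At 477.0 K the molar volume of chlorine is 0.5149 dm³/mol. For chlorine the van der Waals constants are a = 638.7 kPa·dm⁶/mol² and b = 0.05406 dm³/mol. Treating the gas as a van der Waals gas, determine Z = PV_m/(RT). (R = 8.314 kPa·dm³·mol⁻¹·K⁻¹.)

Z ≈ 0.8045

P = RT/(V_m − b) − a/V_m² = (8.314)(477.0)/(0.5149 − 0.05406) − 638.7/(0.5149)²
  = 3965.8/0.46084 − 2409.1 = 8605.6 − 2409.1 = 6196.5 kPa
Z = PV_m/(RT) = (6196.5)(0.5149)/((8.314)(477.0)) = 3190.6/3965.8 = 0.8045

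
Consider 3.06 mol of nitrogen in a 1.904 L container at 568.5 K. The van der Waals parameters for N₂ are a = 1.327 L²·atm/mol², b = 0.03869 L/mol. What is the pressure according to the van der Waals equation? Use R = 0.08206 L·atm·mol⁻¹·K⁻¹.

P = nRT/(V − nb) − a n²/V²
nRT/(V − nb) = (3.06)(0.08206)(568.5)/(1.904 − 3.06×0.03869) = 142.75/1.7856 = 79.945 atm
a n²/V² = (1.327)(3.06)²/(1.904)² = 3.4275 atm
P = 79.945 − 3.4275 = 76.52 atm

P ≈ 76.52 atm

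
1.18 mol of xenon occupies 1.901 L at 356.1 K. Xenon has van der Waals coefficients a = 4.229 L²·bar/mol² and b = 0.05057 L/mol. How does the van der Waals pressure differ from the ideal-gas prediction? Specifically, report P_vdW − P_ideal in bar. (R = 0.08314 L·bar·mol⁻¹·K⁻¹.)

Ideal: P_ideal = nRT/V = (1.18)(0.08314)(356.1)/1.901 = 18.3773 bar
vdW: P = nRT/(V − nb) − a n²/V² = 34.9353/1.84133 − 5.88846/3.61380 = 18.9729 − 1.62944 = 17.3435 bar
ΔP = 17.3435 − 18.3773 = -1.034 bar

ΔP ≈ -1.034 bar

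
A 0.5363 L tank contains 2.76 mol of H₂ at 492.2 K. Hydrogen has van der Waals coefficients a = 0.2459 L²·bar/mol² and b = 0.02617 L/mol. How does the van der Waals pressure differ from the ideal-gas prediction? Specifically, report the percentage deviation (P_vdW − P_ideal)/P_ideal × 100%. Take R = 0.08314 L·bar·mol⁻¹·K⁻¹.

Ideal: P_ideal = nRT/V = (2.76)(0.08314)(492.2)/0.5363 = 210.597 bar
vdW: P = nRT/(V − nb) − a n²/V² = 112.943/0.464071 − 1.87317/0.287618 = 243.374 − 6.51270 = 236.861 bar
% deviation = (236.861 − 210.597)/210.597 × 100% = 12.47%

12.47 %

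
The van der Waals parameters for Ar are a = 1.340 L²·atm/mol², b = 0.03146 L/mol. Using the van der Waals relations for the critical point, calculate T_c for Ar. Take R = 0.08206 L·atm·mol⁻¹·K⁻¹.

T_c ≈ 153.8 K

For a van der Waals gas, T_c = 8a/(27Rb).
T_c = 8×1.340/(27×0.08206×0.03146) = 10.720/0.069703 = 153.8 K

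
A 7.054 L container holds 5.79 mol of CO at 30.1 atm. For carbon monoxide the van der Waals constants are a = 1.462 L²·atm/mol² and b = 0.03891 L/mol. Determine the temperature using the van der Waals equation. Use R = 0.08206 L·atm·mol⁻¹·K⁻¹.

T = (P + a n²/V²)(V − nb)/(nR)
P + a n²/V² = 30.1 + (1.462)(5.79)²/(7.054)² = 31.085 atm
V − nb = 7.054 − (5.79)(0.03891) = 6.8287 L
T = (31.085)(6.8287)/((5.79)(0.08206)) = 446.8 K

T ≈ 446.8 K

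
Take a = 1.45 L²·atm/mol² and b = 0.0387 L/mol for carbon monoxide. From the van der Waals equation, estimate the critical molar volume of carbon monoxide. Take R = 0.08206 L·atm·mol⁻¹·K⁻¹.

V_m,c ≈ 0.1161 L/mol

For a van der Waals gas, V_m,c = 3b.
V_m,c = 3×0.0387 = 0.1161 L/mol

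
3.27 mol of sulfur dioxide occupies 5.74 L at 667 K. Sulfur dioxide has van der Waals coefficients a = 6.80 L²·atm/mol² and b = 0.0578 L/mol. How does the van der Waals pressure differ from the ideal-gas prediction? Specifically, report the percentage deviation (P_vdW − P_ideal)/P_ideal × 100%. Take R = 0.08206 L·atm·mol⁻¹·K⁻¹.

Ideal: P_ideal = nRT/V = (3.27)(0.08206)(667)/5.74 = 31.1812 atm
vdW: P = nRT/(V − nb) − a n²/V² = 178.980/5.55099 − 72.7117/32.9476 = 32.2429 − 2.20689 = 30.0360 atm
% deviation = (30.0360 − 31.1812)/31.1812 × 100% = -3.67%

-3.67 %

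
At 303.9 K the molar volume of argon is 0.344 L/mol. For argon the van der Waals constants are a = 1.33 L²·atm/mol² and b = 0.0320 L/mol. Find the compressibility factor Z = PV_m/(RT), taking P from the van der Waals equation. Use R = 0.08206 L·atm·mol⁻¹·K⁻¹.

P = RT/(V_m − b) − a/V_m² = (0.08206)(303.9)/(0.344 − 0.0320) − 1.33/(0.344)²
  = 24.938/0.31200 − 11.239 = 79.929 − 11.239 = 68.690 atm
Z = PV_m/(RT) = (68.690)(0.344)/((0.08206)(303.9)) = 23.629/24.938 = 0.9475

Z ≈ 0.9475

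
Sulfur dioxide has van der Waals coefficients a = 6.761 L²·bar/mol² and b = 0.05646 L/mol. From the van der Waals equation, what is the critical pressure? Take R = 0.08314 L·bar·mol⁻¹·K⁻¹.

P_c ≈ 78.55 bar

For a van der Waals gas, P_c = a/(27b²).
P_c = 6.761/(27×(0.05646)²) = 6.761/0.086069 = 78.55 bar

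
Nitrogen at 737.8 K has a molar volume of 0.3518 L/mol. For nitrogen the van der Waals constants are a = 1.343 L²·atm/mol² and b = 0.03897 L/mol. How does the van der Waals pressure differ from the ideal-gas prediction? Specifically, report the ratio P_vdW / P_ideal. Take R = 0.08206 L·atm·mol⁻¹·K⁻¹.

Ideal: P_ideal = RT/V_m = (0.08206)(737.8)/0.3518 = 172.097 atm
vdW: P = RT/(V_m − b) − a/V_m² = 60.5439/0.312830 − 1.343/0.123763 = 193.536 − 10.8514 = 182.685 atm
Ratio = 182.685/172.097 = 1.062

P_vdW / P_ideal ≈ 1.062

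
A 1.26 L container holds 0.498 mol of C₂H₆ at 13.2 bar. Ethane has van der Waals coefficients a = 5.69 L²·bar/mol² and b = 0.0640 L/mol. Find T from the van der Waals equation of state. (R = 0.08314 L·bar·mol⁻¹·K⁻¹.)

T ≈ 417.9 K

T = (P + a n²/V²)(V − nb)/(nR)
P + a n²/V² = 13.2 + (5.69)(0.498)²/(1.26)² = 14.089 bar
V − nb = 1.26 − (0.498)(0.0640) = 1.2281 L
T = (14.089)(1.2281)/((0.498)(0.08314)) = 417.9 K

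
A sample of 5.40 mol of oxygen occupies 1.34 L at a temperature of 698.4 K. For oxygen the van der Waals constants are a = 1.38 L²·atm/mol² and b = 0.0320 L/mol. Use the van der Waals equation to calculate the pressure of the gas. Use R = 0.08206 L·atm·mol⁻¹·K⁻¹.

P = nRT/(V − nb) − a n²/V²
nRT/(V − nb) = (5.40)(0.08206)(698.4)/(1.34 − 5.40×0.0320) = 309.48/1.1672 = 265.15 atm
a n²/V² = (1.38)(5.40)²/(1.34)² = 22.411 atm
P = 265.15 − 22.411 = 242.7 atm

P ≈ 242.7 atm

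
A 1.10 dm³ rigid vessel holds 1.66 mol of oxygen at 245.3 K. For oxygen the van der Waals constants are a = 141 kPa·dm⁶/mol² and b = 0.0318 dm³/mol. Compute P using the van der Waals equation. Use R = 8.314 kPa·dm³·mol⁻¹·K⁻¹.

P = nRT/(V − nb) − a n²/V²
nRT/(V − nb) = (1.66)(8.314)(245.3)/(1.10 − 1.66×0.0318) = 3385.4/1.0472 = 3232.8 kPa
a n²/V² = (141)(1.66)²/(1.10)² = 321.11 kPa
P = 3232.8 − 321.11 = 2912 kPa

P ≈ 2912 kPa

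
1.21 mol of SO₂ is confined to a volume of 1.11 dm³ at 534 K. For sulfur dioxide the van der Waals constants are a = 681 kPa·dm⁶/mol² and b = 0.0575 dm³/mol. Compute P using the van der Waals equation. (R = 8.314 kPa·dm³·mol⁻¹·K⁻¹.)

P ≈ 4354 kPa

P = nRT/(V − nb) − a n²/V²
nRT/(V − nb) = (1.21)(8.314)(534)/(1.11 − 1.21×0.0575) = 5372.0/1.0404 = 5163.4 kPa
a n²/V² = (681)(1.21)²/(1.11)² = 809.23 kPa
P = 5163.4 − 809.23 = 4354 kPa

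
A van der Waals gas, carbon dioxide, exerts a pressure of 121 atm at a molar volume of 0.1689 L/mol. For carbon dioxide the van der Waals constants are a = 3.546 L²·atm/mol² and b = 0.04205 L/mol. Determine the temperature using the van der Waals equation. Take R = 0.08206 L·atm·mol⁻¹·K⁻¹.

T = (P + a/V_m²)(V_m − b)/R
P + a/V_m² = 121 + 3.546/(0.1689)² = 245.30 atm
V_m − b = 0.1689 − 0.04205 = 0.12685 L/mol
T = (245.30)(0.12685)/0.08206 = 379.2 K

T ≈ 379.2 K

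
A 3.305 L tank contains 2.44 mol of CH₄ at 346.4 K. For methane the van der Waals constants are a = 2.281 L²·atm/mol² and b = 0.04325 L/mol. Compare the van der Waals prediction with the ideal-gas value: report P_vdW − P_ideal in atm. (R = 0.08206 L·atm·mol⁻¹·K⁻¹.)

Ideal: P_ideal = nRT/V = (2.44)(0.08206)(346.4)/3.305 = 20.9859 atm
vdW: P = nRT/(V − nb) − a n²/V² = 69.3584/3.19947 − 13.5802/10.9230 = 21.6781 − 1.24327 = 20.4348 atm
ΔP = 20.4348 − 20.9859 = -0.551 atm

ΔP ≈ -0.551 atm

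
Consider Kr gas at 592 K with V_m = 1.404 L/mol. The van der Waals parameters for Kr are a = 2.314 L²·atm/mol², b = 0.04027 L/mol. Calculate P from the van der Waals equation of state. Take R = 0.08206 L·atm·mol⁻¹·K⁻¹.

P = RT/(V_m − b) − a/V_m²
RT/(V_m − b) = (0.08206)(592)/(1.404 − 0.04027) = 48.580/1.3637 = 35.624 atm
a/V_m² = 2.314/(1.404)² = 1.1739 atm
P = 35.624 − 1.1739 = 34.45 atm

P ≈ 34.45 atm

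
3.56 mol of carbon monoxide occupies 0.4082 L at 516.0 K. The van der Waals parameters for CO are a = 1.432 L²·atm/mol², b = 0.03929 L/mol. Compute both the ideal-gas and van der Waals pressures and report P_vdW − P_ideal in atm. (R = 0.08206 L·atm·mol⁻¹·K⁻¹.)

Ideal: P_ideal = nRT/V = (3.56)(0.08206)(516.0)/0.4082 = 369.282 atm
vdW: P = nRT/(V − nb) − a n²/V² = 150.741/0.268328 − 18.1486/0.166627 = 561.779 − 108.918 = 452.861 atm
ΔP = 452.861 − 369.282 = 83.58 atm

ΔP ≈ 83.58 atm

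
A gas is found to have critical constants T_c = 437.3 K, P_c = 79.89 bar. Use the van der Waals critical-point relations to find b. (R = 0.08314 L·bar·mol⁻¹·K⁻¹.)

b ≈ 0.05689 L/mol

From T_c = 8a/(27Rb) and P_c = a/(27b²): b = R T_c/(8 P_c).
b = (0.08314)(437.3)/(8×79.89) = 36.357/639.12 = 0.05689 L/mol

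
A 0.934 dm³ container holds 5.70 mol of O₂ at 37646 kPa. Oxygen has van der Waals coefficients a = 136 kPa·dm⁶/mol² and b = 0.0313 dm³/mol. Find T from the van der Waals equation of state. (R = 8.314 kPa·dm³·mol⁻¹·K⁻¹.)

T ≈ 681.0 K

T = (P + a n²/V²)(V − nb)/(nR)
P + a n²/V² = 37646 + (136)(5.70)²/(0.934)² = 42711 kPa
V − nb = 0.934 − (5.70)(0.0313) = 0.75559 dm³
T = (42711)(0.75559)/((5.70)(8.314)) = 681.0 K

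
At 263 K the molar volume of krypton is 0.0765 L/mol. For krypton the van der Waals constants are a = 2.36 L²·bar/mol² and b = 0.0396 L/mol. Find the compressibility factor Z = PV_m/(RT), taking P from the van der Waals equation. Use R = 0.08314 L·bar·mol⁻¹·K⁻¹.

P = RT/(V_m − b) − a/V_m² = (0.08314)(263)/(0.0765 − 0.0396) − 2.36/(0.0765)²
  = 21.866/0.036900 − 403.26 = 592.57 − 403.26 = 189.31 bar
Z = PV_m/(RT) = (189.31)(0.0765)/((0.08314)(263)) = 14.482/21.866 = 0.6623

Z ≈ 0.6623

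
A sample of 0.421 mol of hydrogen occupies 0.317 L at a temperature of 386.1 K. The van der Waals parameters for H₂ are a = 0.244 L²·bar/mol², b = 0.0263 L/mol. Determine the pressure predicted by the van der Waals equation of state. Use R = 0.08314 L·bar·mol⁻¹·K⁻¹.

P ≈ 43.74 bar

P = nRT/(V − nb) − a n²/V²
nRT/(V − nb) = (0.421)(0.08314)(386.1)/(0.317 − 0.421×0.0263) = 13.514/0.30593 = 44.174 bar
a n²/V² = (0.244)(0.421)²/(0.317)² = 0.43036 bar
P = 44.174 − 0.43036 = 43.74 bar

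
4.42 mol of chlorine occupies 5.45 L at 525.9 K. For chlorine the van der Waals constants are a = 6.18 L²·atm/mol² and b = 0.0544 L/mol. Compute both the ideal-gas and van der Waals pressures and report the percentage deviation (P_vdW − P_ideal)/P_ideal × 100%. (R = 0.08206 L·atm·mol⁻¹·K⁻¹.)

Ideal: P_ideal = nRT/V = (4.42)(0.08206)(525.9)/5.45 = 34.9994 atm
vdW: P = nRT/(V − nb) − a n²/V² = 190.747/5.20955 − 120.735/29.7025 = 36.6149 − 4.06481 = 32.5501 atm
% deviation = (32.5501 − 34.9994)/34.9994 × 100% = -7.00%

-7.00 %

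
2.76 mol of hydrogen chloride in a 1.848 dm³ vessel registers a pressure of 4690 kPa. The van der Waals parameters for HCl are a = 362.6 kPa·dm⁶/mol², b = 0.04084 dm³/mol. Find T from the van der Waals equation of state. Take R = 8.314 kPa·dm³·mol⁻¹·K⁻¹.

T = (P + a n²/V²)(V − nb)/(nR)
P + a n²/V² = 4690 + (362.6)(2.76)²/(1.848)² = 5498.8 kPa
V − nb = 1.848 − (2.76)(0.04084) = 1.7353 dm³
T = (5498.8)(1.7353)/((2.76)(8.314)) = 415.8 K

T ≈ 415.8 K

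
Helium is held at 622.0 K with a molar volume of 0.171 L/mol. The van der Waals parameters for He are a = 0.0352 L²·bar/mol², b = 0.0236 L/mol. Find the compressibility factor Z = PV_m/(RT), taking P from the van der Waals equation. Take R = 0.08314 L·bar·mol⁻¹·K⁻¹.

Z ≈ 1.156

P = RT/(V_m − b) − a/V_m² = (0.08314)(622.0)/(0.171 − 0.0236) − 0.0352/(0.171)²
  = 51.713/0.14740 − 1.2038 = 350.83 − 1.2038 = 349.63 bar
Z = PV_m/(RT) = (349.63)(0.171)/((0.08314)(622.0)) = 59.787/51.713 = 1.156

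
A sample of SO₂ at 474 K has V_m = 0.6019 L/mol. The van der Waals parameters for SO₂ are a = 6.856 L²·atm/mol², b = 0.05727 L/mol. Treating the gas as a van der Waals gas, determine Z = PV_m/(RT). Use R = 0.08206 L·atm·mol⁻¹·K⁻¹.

P = RT/(V_m − b) − a/V_m² = (0.08206)(474)/(0.6019 − 0.05727) − 6.856/(0.6019)²
  = 38.896/0.54463 − 18.924 = 71.417 − 18.924 = 52.493 atm
Z = PV_m/(RT) = (52.493)(0.6019)/((0.08206)(474)) = 31.596/38.896 = 0.8123

Z ≈ 0.8123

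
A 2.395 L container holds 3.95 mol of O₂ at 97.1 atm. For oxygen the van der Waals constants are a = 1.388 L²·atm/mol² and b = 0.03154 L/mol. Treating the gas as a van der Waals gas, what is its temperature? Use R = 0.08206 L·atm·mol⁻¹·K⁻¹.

T = (P + a n²/V²)(V − nb)/(nR)
P + a n²/V² = 97.1 + (1.388)(3.95)²/(2.395)² = 100.88 atm
V − nb = 2.395 − (3.95)(0.03154) = 2.2704 L
T = (100.88)(2.2704)/((3.95)(0.08206)) = 706.6 K

T ≈ 706.6 K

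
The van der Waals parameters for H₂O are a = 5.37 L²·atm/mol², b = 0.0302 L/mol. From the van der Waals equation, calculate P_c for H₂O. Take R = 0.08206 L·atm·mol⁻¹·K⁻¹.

For a van der Waals gas, P_c = a/(27b²).
P_c = 5.37/(27×(0.0302)²) = 5.37/0.024625 = 218.1 atm

P_c ≈ 218.1 atm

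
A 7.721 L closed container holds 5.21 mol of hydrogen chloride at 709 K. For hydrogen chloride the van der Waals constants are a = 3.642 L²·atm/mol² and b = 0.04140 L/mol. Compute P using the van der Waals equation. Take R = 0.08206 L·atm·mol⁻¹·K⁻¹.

P ≈ 38.73 atm

P = nRT/(V − nb) − a n²/V²
nRT/(V − nb) = (5.21)(0.08206)(709)/(7.721 − 5.21×0.04140) = 303.12/7.5053 = 40.387 atm
a n²/V² = (3.642)(5.21)²/(7.721)² = 1.6583 atm
P = 40.387 − 1.6583 = 38.73 atm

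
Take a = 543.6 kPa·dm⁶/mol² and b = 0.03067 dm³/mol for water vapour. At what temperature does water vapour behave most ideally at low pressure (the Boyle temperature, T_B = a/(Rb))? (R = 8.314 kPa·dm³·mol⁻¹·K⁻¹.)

T_B ≈ 2132 K

For a van der Waals gas the second virial coefficient B₂ = b − a/(RT) vanishes at T_B = a/(Rb).
T_B = 543.6/(8.314×0.03067) = 543.6/0.25499 = 2132 K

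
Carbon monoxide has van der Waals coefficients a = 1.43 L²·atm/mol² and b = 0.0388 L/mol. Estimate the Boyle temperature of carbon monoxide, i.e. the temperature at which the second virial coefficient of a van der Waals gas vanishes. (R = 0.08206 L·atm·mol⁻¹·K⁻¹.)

For a van der Waals gas the second virial coefficient B₂ = b − a/(RT) vanishes at T_B = a/(Rb).
T_B = 1.43/(0.08206×0.0388) = 1.43/0.0031839 = 449.1 K

T_B ≈ 449.1 K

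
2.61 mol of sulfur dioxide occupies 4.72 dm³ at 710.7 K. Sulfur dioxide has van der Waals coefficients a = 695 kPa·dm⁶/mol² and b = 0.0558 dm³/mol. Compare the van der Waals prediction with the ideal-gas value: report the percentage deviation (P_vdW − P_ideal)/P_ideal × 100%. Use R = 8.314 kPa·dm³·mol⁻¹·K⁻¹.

Ideal: P_ideal = nRT/V = (2.61)(8.314)(710.7)/4.72 = 3267.34 kPa
vdW: P = nRT/(V − nb) − a n²/V² = 15421.9/4.57436 − 4734.41/22.2784 = 3371.38 − 212.511 = 3158.87 kPa
% deviation = (3158.87 − 3267.34)/3267.34 × 100% = -3.32%

-3.32 %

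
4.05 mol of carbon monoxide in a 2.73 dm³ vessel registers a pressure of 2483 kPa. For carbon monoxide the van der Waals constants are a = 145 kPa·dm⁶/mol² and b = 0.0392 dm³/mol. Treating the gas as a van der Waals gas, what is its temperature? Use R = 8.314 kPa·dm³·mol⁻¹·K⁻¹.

T ≈ 214.0 K

T = (P + a n²/V²)(V − nb)/(nR)
P + a n²/V² = 2483 + (145)(4.05)²/(2.73)² = 2802.1 kPa
V − nb = 2.73 − (4.05)(0.0392) = 2.5712 dm³
T = (2802.1)(2.5712)/((4.05)(8.314)) = 214.0 K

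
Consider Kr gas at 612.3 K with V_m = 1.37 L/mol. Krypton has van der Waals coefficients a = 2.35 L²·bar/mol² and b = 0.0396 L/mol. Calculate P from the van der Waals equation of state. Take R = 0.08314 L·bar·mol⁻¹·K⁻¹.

P ≈ 37.01 bar

P = RT/(V_m − b) − a/V_m²
RT/(V_m − b) = (0.08314)(612.3)/(1.37 − 0.0396) = 50.907/1.3304 = 38.264 bar
a/V_m² = 2.35/(1.37)² = 1.2521 bar
P = 38.264 − 1.2521 = 37.01 bar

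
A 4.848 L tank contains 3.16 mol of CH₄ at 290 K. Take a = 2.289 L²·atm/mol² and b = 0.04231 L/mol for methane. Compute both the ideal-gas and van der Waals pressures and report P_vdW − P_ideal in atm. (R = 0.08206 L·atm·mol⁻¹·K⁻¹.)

ΔP ≈ -0.533 atm

Ideal: P_ideal = nRT/V = (3.16)(0.08206)(290)/4.848 = 15.5115 atm
vdW: P = nRT/(V − nb) − a n²/V² = 75.1998/4.71430 − 22.8570/23.5031 = 15.9514 − 0.972510 = 14.9789 atm
ΔP = 14.9789 − 15.5115 = -0.533 atm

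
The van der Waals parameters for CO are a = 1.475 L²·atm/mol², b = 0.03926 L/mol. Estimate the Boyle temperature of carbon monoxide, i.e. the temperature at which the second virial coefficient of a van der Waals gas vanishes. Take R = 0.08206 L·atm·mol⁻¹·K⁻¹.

T_B ≈ 457.8 K

For a van der Waals gas the second virial coefficient B₂ = b − a/(RT) vanishes at T_B = a/(Rb).
T_B = 1.475/(0.08206×0.03926) = 1.475/0.0032217 = 457.8 K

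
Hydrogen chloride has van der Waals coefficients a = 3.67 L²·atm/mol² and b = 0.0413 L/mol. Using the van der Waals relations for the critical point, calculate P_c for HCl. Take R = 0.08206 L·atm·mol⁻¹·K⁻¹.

For a van der Waals gas, P_c = a/(27b²).
P_c = 3.67/(27×(0.0413)²) = 3.67/0.046054 = 79.69 atm

P_c ≈ 79.69 atm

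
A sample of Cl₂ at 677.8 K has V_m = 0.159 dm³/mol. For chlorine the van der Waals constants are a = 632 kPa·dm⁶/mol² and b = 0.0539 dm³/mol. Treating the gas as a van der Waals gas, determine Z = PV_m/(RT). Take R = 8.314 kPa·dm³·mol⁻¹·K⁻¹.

P = RT/(V_m − b) − a/V_m² = (8.314)(677.8)/(0.159 − 0.0539) − 632/(0.159)²
  = 5635.2/0.10510 − 24999 = 53618 − 24999 = 28619 kPa
Z = PV_m/(RT) = (28619)(0.159)/((8.314)(677.8)) = 4550.4/5635.2 = 0.8075

Z ≈ 0.8075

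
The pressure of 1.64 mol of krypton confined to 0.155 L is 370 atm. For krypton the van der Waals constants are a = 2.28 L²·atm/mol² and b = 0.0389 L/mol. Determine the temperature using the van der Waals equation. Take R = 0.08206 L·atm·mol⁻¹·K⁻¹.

T = (P + a n²/V²)(V − nb)/(nR)
P + a n²/V² = 370 + (2.28)(1.64)²/(0.155)² = 625.25 atm
V − nb = 0.155 − (1.64)(0.0389) = 0.091204 L
T = (625.25)(0.091204)/((1.64)(0.08206)) = 423.7 K

T ≈ 423.7 K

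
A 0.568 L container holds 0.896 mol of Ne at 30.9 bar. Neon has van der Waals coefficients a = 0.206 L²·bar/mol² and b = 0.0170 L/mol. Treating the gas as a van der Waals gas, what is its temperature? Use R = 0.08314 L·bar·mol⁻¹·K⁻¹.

T = (P + a n²/V²)(V − nb)/(nR)
P + a n²/V² = 30.9 + (0.206)(0.896)²/(0.568)² = 31.413 bar
V − nb = 0.568 − (0.896)(0.0170) = 0.55277 L
T = (31.413)(0.55277)/((0.896)(0.08314)) = 233.1 K

T ≈ 233.1 K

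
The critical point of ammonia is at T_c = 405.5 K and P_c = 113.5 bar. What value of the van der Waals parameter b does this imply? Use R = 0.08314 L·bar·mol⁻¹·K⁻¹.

b ≈ 0.03713 L/mol

From T_c = 8a/(27Rb) and P_c = a/(27b²): b = R T_c/(8 P_c).
b = (0.08314)(405.5)/(8×113.5) = 33.713/908.00 = 0.03713 L/mol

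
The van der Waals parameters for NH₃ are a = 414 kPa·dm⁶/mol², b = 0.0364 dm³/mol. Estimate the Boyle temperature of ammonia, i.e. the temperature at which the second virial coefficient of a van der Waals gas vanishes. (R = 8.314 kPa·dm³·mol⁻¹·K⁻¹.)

For a van der Waals gas the second virial coefficient B₂ = b − a/(RT) vanishes at T_B = a/(Rb).
T_B = 414/(8.314×0.0364) = 414/0.30263 = 1368 K

T_B ≈ 1368 K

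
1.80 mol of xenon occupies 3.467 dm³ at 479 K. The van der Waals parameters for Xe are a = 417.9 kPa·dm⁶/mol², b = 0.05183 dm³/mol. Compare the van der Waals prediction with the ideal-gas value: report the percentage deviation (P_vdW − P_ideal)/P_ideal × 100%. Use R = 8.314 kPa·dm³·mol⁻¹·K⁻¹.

-2.68 %

Ideal: P_ideal = nRT/V = (1.80)(8.314)(479)/3.467 = 2067.59 kPa
vdW: P = nRT/(V − nb) − a n²/V² = 7168.33/3.37371 − 1354.00/12.0201 = 2124.76 − 112.645 = 2012.12 kPa
% deviation = (2012.12 − 2067.59)/2067.59 × 100% = -2.68%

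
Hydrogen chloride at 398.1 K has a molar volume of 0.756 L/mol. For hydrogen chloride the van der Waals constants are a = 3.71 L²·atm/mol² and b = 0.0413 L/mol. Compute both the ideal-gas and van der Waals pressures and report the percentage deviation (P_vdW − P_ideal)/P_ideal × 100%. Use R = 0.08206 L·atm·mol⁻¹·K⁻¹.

Ideal: P_ideal = RT/V_m = (0.08206)(398.1)/0.756 = 43.2118 atm
vdW: P = RT/(V_m − b) − a/V_m² = 32.6681/0.714700 − 3.71/0.571536 = 45.7088 − 6.49128 = 39.2175 atm
% deviation = (39.2175 − 43.2118)/43.2118 × 100% = -9.24%

-9.24 %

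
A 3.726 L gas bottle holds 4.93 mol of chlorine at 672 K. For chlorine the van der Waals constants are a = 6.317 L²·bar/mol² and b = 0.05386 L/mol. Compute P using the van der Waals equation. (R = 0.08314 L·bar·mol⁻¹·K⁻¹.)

P ≈ 68.54 bar

P = nRT/(V − nb) − a n²/V²
nRT/(V − nb) = (4.93)(0.08314)(672)/(3.726 − 4.93×0.05386) = 275.44/3.4605 = 79.595 bar
a n²/V² = (6.317)(4.93)²/(3.726)² = 11.059 bar
P = 79.595 − 11.059 = 68.54 bar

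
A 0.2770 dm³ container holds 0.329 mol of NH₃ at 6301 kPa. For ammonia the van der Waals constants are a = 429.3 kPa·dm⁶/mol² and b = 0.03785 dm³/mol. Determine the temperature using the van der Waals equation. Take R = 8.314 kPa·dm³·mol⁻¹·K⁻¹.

T = (P + a n²/V²)(V − nb)/(nR)
P + a n²/V² = 6301 + (429.3)(0.329)²/(0.2770)² = 6906.6 kPa
V − nb = 0.2770 − (0.329)(0.03785) = 0.26455 dm³
T = (6906.6)(0.26455)/((0.329)(8.314)) = 668.0 K

T ≈ 668.0 K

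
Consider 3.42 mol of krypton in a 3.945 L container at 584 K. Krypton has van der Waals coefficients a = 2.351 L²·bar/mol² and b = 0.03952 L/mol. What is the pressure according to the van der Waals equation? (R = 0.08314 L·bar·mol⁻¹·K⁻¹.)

P ≈ 41.82 bar

P = nRT/(V − nb) − a n²/V²
nRT/(V − nb) = (3.42)(0.08314)(584)/(3.945 − 3.42×0.03952) = 166.05/3.8098 = 43.585 bar
a n²/V² = (2.351)(3.42)²/(3.945)² = 1.7669 bar
P = 43.585 − 1.7669 = 41.82 bar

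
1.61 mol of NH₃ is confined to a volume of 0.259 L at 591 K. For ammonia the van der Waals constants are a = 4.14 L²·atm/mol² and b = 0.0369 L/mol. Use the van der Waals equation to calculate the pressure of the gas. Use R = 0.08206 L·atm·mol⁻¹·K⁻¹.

P = nRT/(V − nb) − a n²/V²
nRT/(V − nb) = (1.61)(0.08206)(591)/(0.259 − 1.61×0.0369) = 78.081/0.19959 = 391.21 atm
a n²/V² = (4.14)(1.61)²/(0.259)² = 159.98 atm
P = 391.21 − 159.98 = 231.2 atm

P ≈ 231.2 atm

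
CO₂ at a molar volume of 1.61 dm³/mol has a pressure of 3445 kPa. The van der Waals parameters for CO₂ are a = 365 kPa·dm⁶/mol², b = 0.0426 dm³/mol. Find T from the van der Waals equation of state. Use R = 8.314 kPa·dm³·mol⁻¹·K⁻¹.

T = (P + a/V_m²)(V_m − b)/R
P + a/V_m² = 3445 + 365/(1.61)² = 3585.8 kPa
V_m − b = 1.61 − 0.0426 = 1.5674 dm³/mol
T = (3585.8)(1.5674)/8.314 = 676.0 K

T ≈ 676.0 K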